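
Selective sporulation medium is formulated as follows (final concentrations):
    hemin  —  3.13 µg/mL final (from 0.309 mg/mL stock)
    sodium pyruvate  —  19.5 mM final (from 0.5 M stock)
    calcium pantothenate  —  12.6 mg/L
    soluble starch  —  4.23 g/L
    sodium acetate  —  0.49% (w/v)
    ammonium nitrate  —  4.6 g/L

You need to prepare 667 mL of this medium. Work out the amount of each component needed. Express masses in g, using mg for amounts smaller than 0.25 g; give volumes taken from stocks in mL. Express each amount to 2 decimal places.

hemin 6.76 mL; sodium pyruvate 26.01 mL; calcium pantothenate 8.40 mg; soluble starch 2.82 g; sodium acetate 3.27 g; ammonium nitrate 3.07 g

Scale factor relative to 1 L: 0.667.
hemin: V = C2·V2/C1 = 3.13 µg/mL × 667 mL ÷ 309 µg/mL = 6.76 mL
sodium pyruvate: V = C2·V2/C1 = 19.5 mM × 667 mL ÷ 500 mM = 26.01 mL
calcium pantothenate: 12.6 mg/L × 0.667 L = 8.40 mg
soluble starch: 4.23 g/L × 0.667 L = 2.82 g
sodium acetate: 0.49% w/v = 4.9 g/L → 4.9 × 0.667 L = 3.27 g
ammonium nitrate: 4.6 g/L × 0.667 L = 3.07 g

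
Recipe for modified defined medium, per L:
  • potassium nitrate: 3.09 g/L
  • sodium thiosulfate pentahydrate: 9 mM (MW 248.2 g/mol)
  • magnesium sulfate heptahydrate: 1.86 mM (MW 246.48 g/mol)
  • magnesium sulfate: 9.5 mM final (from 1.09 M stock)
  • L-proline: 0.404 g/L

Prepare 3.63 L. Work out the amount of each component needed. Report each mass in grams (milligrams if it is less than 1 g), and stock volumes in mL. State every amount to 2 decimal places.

Working volume: 3.63 L.
potassium nitrate: 3.09 g/L × 3.63 L = 11.22 g
sodium thiosulfate pentahydrate: 9 mmol/L × 248.2 g/mol × 3.63 L ÷ 1000 = 8.11 g
magnesium sulfate heptahydrate: 1.86 mmol/L × 246.48 g/mol × 3.63 L ÷ 1000 = 1.66 g
magnesium sulfate: V = C2·V2/C1 = 9.5 mM × 3630 mL ÷ 1090 mM = 31.64 mL
L-proline: 0.404 g/L × 3.63 L = 1.47 g

potassium nitrate 11.22 g; sodium thiosulfate pentahydrate 8.11 g; magnesium sulfate heptahydrate 1.66 g; magnesium sulfate 31.64 mL; L-proline 1.47 g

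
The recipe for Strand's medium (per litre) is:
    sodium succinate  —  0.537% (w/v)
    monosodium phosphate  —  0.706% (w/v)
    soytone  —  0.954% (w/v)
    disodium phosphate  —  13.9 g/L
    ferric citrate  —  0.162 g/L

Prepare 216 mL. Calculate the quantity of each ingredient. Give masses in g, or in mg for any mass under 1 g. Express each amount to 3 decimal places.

Working volume: 216 mL = 0.216 L.
sodium succinate: 0.537% w/v = 5.37 g/L → 5.37 × 0.216 L = 1.160 g
monosodium phosphate: 0.706 g per 100 mL × 216 mL ÷ 100 = 1.525 g
soytone: 0.954 g per 100 mL × 216 mL ÷ 100 = 2.061 g
disodium phosphate: 13.9 g/L × 0.216 L = 3.002 g
ferric citrate: 0.162 g/L × 0.216 L = 0.034992 g = 34.992 mg

sodium succinate 1.160 g; monosodium phosphate 1.525 g; soytone 2.061 g; disodium phosphate 3.002 g; ferric citrate 34.992 mg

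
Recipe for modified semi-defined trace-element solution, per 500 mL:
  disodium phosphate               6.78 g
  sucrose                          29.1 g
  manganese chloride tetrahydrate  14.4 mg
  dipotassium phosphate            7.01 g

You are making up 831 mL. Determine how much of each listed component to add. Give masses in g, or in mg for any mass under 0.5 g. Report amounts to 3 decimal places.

Ratio of target to recipe volume: 831 / 500 = 1.662.
disodium phosphate: 6.78 g × (831 mL / 500 mL) = 11.268 g
sucrose: 29.1 g × (831 mL / 500 mL) = 48.364 g
manganese chloride tetrahydrate: 14.4 mg × (831 mL / 500 mL) = 23.933 mg
dipotassium phosphate: 7.01 g × (831 mL / 500 mL) = 11.651 g

disodium phosphate 11.268 g; sucrose 48.364 g; manganese chloride tetrahydrate 23.933 mg; dipotassium phosphate 11.651 g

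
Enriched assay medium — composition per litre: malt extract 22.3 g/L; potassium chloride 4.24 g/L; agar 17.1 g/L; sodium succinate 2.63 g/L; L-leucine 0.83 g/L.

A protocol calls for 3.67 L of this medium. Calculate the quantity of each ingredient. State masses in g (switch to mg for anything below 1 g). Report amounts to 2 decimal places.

Scale factor relative to 1 L: 3.67.
malt extract: 22.3 g/L × 3.67 L = 81.84 g
potassium chloride: 4.24 g/L × 3.67 L = 15.56 g
agar: 17.1 g/L × 3.67 L = 62.76 g
sodium succinate: 2.63 g/L × 3.67 L = 9.65 g
L-leucine: 0.83 g/L × 3.67 L = 3.05 g

malt extract 81.84 g; potassium chloride 15.56 g; agar 62.76 g; sodium succinate 9.65 g; L-leucine 3.05 g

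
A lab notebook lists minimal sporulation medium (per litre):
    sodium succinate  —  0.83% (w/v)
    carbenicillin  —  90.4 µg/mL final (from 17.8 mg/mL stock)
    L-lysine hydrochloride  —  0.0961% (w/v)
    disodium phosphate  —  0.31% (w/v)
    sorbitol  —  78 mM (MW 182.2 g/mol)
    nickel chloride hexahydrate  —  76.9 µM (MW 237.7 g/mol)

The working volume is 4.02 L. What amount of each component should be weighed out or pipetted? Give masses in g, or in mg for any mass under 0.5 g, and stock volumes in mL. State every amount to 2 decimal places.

Scale factor relative to 1 L: 4.02.
sodium succinate: 0.83 g per 100 mL × 4020 mL ÷ 100 = 33.37 g
carbenicillin: C1V1 = C2V2 → 90.4 µg/mL × 4020 mL ÷ 17800 µg/mL = 20.42 mL
L-lysine hydrochloride: 0.0961 g per 100 mL × 4020 mL ÷ 100 = 3.86 g
disodium phosphate: 0.31% w/v = 3.1 g/L → 3.1 × 4.02 L = 12.46 g
sorbitol: 78 mmol/L × 182.2 g/mol × 4.02 L ÷ 1000 = 57.13 g
nickel chloride hexahydrate: 76.9 µmol/L × 237.7 g/mol × 4.02 L ÷ 1000 = 73.48 mg

sodium succinate 33.37 g; carbenicillin 20.42 mL; L-lysine hydrochloride 3.86 g; disodium phosphate 12.46 g; sorbitol 57.13 g; nickel chloride hexahydrate 73.48 mg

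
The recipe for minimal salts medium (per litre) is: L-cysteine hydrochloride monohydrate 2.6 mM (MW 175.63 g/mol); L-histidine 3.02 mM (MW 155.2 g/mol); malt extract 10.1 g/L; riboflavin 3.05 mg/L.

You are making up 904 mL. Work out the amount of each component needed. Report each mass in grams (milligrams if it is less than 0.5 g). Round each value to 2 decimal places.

Target volume = 904 mL = 0.904 L.
L-cysteine hydrochloride monohydrate: 2.6 mmol/L × 175.63 mg/mmol × 0.904 L = 412.80 mg
L-histidine: 3.02 mmol/L × 155.2 mg/mmol × 0.904 L = 423.71 mg
malt extract: 10.1 g/L × 0.904 L = 9.13 g
riboflavin: 3.05 mg/L × 0.904 L = 2.76 mg

L-cysteine hydrochloride monohydrate 412.80 mg; L-histidine 423.71 mg; malt extract 9.13 g; riboflavin 2.76 mg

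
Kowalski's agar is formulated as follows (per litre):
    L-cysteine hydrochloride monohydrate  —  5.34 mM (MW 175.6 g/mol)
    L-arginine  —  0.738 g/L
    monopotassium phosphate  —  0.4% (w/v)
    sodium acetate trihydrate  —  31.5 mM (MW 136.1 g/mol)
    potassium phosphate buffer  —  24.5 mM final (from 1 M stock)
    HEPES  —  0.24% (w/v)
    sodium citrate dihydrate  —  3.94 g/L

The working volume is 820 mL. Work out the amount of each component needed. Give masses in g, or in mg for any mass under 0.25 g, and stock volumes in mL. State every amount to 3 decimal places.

Working volume: 820 mL = 0.82 L.
L-cysteine hydrochloride monohydrate: 5.34 mmol/L × 175.6 g/mol × 0.82 L ÷ 1000 = 0.769 g
L-arginine: 0.738 g/L × 0.82 L = 0.605 g
monopotassium phosphate: 0.4% w/v = 4 g/L → 4 × 0.82 L = 3.280 g
sodium acetate trihydrate: 31.5 mmol/L × 136.1 g/mol × 0.82 L ÷ 1000 = 3.515 g
potassium phosphate buffer: C1V1 = C2V2 → 24.5 mM × 820 mL ÷ 1000 mM = 20.090 mL
HEPES: 0.24% w/v = 2.4 g/L → 2.4 × 0.82 L = 1.968 g
sodium citrate dihydrate: 3.94 g/L × 0.82 L = 3.231 g

L-cysteine hydrochloride monohydrate 0.769 g; L-arginine 0.605 g; monopotassium phosphate 3.280 g; sodium acetate trihydrate 3.515 g; potassium phosphate buffer 20.090 mL; HEPES 1.968 g; sodium citrate dihydrate 3.231 g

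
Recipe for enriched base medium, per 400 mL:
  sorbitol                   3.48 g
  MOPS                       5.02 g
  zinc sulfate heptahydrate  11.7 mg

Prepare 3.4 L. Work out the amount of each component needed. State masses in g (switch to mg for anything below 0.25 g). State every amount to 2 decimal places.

Scale factor = 3400 mL / 400 mL = 8.5.
sorbitol: 3.48 g × (3400 mL / 400 mL) = 29.58 g
MOPS: 5.02 g × (3400 mL / 400 mL) = 42.67 g
zinc sulfate heptahydrate: 11.7 mg × (3400 mL / 400 mL) = 99.45 mg

sorbitol 29.58 g; MOPS 42.67 g; zinc sulfate heptahydrate 99.45 mg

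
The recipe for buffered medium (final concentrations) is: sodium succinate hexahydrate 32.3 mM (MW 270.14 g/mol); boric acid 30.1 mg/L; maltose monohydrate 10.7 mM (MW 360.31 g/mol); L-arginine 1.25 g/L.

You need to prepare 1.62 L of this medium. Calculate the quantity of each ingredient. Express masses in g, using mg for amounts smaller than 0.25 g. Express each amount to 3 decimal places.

sodium succinate hexahydrate 14.135 g; boric acid 48.762 mg; maltose monohydrate 6.246 g; L-arginine 2.025 g

Scale factor relative to 1 L: 1.62.
sodium succinate hexahydrate: 32.3 mmol/L × 270.14 g/mol × 1.62 L ÷ 1000 = 14.135 g
boric acid: 30.1 mg/L × 1.62 L = 48.762 mg
maltose monohydrate: 10.7 mmol/L × 360.31 g/mol × 1.62 L ÷ 1000 = 6.246 g
L-arginine: 1.25 g/L × 1.62 L = 2.025 g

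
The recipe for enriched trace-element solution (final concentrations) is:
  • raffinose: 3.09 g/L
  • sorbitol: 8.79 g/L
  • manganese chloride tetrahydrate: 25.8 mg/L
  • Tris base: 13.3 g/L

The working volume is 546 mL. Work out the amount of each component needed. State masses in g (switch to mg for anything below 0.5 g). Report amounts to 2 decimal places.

raffinose 1.69 g; sorbitol 4.80 g; manganese chloride tetrahydrate 14.09 mg; Tris base 7.26 g

Target volume = 546 mL = 0.546 L.
raffinose: 3.09 g/L × 0.546 L = 1.69 g
sorbitol: 8.79 g/L × 0.546 L = 4.80 g
manganese chloride tetrahydrate: 25.8 mg/L × 0.546 L = 14.09 mg
Tris base: 13.3 g/L × 0.546 L = 7.26 g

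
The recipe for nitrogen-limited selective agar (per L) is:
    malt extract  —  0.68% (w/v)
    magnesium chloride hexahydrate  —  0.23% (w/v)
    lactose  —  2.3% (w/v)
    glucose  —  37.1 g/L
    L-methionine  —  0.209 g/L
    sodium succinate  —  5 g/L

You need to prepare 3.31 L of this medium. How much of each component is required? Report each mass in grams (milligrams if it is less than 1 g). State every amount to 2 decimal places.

Scale factor relative to 1 L: 3.31.
malt extract: 0.68 g per 100 mL × 3310 mL ÷ 100 = 22.51 g
magnesium chloride hexahydrate: 0.23 g per 100 mL × 3310 mL ÷ 100 = 7.61 g
lactose: 2.3% w/v = 23 g/L → 23 × 3.31 L = 76.13 g
glucose: 37.1 g/L × 3.31 L = 122.80 g
L-methionine: 0.209 g/L × 3.31 L = 0.69179 g = 691.79 mg
sodium succinate: 5 g/L × 3.31 L = 16.55 g

malt extract 22.51 g; magnesium chloride hexahydrate 7.61 g; lactose 76.13 g; glucose 122.80 g; L-methionine 691.79 mg; sodium succinate 16.55 g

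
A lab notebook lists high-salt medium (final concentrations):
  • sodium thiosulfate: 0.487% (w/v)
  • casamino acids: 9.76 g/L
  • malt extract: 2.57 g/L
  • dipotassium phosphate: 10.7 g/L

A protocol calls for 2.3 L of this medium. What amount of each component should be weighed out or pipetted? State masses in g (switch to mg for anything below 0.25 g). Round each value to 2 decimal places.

Working volume: 2.3 L.
sodium thiosulfate: 0.487% w/v = 4.87 g/L → 4.87 × 2.3 L = 11.20 g
casamino acids: 9.76 g/L × 2.3 L = 22.45 g
malt extract: 2.57 g/L × 2.3 L = 5.91 g
dipotassium phosphate: 10.7 g/L × 2.3 L = 24.61 g

sodium thiosulfate 11.20 g; casamino acids 22.45 g; malt extract 5.91 g; dipotassium phosphate 24.61 g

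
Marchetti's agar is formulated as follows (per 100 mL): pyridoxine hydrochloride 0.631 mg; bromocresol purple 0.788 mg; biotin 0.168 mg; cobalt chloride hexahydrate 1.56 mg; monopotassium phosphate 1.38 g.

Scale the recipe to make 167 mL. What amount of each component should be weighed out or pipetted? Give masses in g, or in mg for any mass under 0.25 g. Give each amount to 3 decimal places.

pyridoxine hydrochloride 1.054 mg; bromocresol purple 1.316 mg; biotin 0.281 mg; cobalt chloride hexahydrate 2.605 mg; monopotassium phosphate 2.305 g

Ratio of target to recipe volume: 167 / 100 = 1.67.
pyridoxine hydrochloride: 0.631 mg × (167 mL / 100 mL) = 1.054 mg
bromocresol purple: 0.788 mg × (167 mL / 100 mL) = 1.316 mg
biotin: 0.168 mg × (167 mL / 100 mL) = 0.281 mg
cobalt chloride hexahydrate: 1.56 mg × (167 mL / 100 mL) = 2.605 mg
monopotassium phosphate: 1.38 g × (167 mL / 100 mL) = 2.305 g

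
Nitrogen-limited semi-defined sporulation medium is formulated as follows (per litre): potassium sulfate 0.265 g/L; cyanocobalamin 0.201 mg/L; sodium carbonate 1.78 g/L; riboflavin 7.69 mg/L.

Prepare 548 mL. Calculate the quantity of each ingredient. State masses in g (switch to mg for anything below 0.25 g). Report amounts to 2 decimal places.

Scale factor relative to 1 L: 0.548.
potassium sulfate: 0.265 g/L × 0.548 L = 0.14522 g = 145.22 mg
cyanocobalamin: 0.201 mg/L × 0.548 L = 0.11 mg
sodium carbonate: 1.78 g/L × 0.548 L = 0.98 g
riboflavin: 7.69 mg/L × 0.548 L = 4.21 mg

potassium sulfate 145.22 mg; cyanocobalamin 0.11 mg; sodium carbonate 0.98 g; riboflavin 4.21 mg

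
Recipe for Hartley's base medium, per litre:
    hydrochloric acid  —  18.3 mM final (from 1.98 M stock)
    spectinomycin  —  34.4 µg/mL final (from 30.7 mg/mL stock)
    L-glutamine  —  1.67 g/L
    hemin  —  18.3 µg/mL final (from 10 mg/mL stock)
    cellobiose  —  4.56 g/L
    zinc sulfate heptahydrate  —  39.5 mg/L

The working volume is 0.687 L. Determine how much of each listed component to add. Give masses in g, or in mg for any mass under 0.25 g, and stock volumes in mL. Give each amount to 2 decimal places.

hydrochloric acid 6.35 mL; spectinomycin 0.77 mL; L-glutamine 1.15 g; hemin 1.26 mL; cellobiose 3.13 g; zinc sulfate heptahydrate 27.14 mg

Scale factor relative to 1 L: 0.687.
hydrochloric acid: V = C2·V2/C1 = 18.3 mM × 687 mL ÷ 1980 mM = 6.35 mL
spectinomycin: C1V1 = C2V2 → 34.4 µg/mL × 687 mL ÷ 30700 µg/mL = 0.77 mL
L-glutamine: 1.67 g/L × 0.687 L = 1.15 g
hemin: C1V1 = C2V2 → 18.3 µg/mL × 687 mL ÷ 10000 µg/mL = 1.26 mL
cellobiose: 4.56 g/L × 0.687 L = 3.13 g
zinc sulfate heptahydrate: 39.5 mg/L × 0.687 L = 27.14 mg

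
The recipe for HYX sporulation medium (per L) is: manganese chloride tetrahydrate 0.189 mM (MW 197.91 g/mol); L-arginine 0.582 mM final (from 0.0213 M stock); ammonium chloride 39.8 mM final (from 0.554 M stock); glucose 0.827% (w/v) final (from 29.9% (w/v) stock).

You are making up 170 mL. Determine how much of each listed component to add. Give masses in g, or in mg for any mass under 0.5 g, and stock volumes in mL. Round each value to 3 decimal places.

Target volume = 170 mL = 0.17 L.
manganese chloride tetrahydrate: 0.189 mmol/L × 197.91 mg/mmol × 0.17 L = 6.359 mg
L-arginine: V = C2·V2/C1 = 0.582 mM × 170 mL ÷ 21.3 mM = 4.645 mL
ammonium chloride: dilute stock: 39.8 mM × 170 mL ÷ 554 mM = 12.213 mL
glucose: C1V1 = C2V2 → 0.827% ÷ 29.9% × 170 mL = 4.702 mL

manganese chloride tetrahydrate 6.359 mg; L-arginine 4.645 mL; ammonium chloride 12.213 mL; glucose 4.702 mL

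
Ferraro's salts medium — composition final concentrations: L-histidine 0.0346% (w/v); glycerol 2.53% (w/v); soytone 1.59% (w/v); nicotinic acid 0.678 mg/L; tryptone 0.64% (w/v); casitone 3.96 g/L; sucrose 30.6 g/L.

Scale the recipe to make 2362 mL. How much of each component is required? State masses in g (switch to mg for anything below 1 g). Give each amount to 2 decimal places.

Scale factor relative to 1 L: 2.362.
L-histidine: 0.0346 g per 100 mL × 2362 mL ÷ 100 = 0.817252 g = 817.25 mg
glycerol: 2.53% w/v = 25.3 g/L → 25.3 × 2.362 L = 59.76 g
soytone: 1.59 g per 100 mL × 2362 mL ÷ 100 = 37.56 g
nicotinic acid: 0.678 mg/L × 2.362 L = 1.60 mg
tryptone: 0.64 g per 100 mL × 2362 mL ÷ 100 = 15.12 g
casitone: 3.96 g/L × 2.362 L = 9.35 g
sucrose: 30.6 g/L × 2.362 L = 72.28 g

L-histidine 817.25 mg; glycerol 59.76 g; soytone 37.56 g; nicotinic acid 1.60 mg; tryptone 15.12 g; casitone 9.35 g; sucrose 72.28 g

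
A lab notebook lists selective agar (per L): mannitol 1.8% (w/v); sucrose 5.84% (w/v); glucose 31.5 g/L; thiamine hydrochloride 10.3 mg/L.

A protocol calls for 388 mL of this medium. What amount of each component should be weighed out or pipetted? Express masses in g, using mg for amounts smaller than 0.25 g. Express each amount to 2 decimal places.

mannitol 6.98 g; sucrose 22.66 g; glucose 12.22 g; thiamine hydrochloride 4.00 mg

Working volume: 388 mL = 0.388 L.
mannitol: 1.8% w/v = 18 g/L → 18 × 0.388 L = 6.98 g
sucrose: 5.84% w/v = 58.4 g/L → 58.4 × 0.388 L = 22.66 g
glucose: 31.5 g/L × 0.388 L = 12.22 g
thiamine hydrochloride: 10.3 mg/L × 0.388 L = 4.00 mg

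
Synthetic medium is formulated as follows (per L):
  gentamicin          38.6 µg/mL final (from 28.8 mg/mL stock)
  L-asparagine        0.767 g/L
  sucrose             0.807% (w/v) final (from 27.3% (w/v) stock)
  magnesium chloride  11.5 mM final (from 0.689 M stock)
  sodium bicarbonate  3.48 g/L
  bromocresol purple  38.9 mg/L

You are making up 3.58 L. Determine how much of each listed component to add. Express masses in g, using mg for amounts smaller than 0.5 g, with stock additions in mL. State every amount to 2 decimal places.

gentamicin 4.80 mL; L-asparagine 2.75 g; sucrose 105.83 mL; magnesium chloride 59.75 mL; sodium bicarbonate 12.46 g; bromocresol purple 139.26 mg

Working volume: 3.58 L.
gentamicin: C1V1 = C2V2 → 38.6 µg/mL × 3580 mL ÷ 28800 µg/mL = 4.80 mL
L-asparagine: 0.767 g/L × 3.58 L = 2.75 g
sucrose: C1V1 = C2V2 → 0.807% ÷ 27.3% × 3580 mL = 105.83 mL
magnesium chloride: C1V1 = C2V2 → 11.5 mM × 3580 mL ÷ 689 mM = 59.75 mL
sodium bicarbonate: 3.48 g/L × 3.58 L = 12.46 g
bromocresol purple: 38.9 mg/L × 3.58 L = 139.26 mg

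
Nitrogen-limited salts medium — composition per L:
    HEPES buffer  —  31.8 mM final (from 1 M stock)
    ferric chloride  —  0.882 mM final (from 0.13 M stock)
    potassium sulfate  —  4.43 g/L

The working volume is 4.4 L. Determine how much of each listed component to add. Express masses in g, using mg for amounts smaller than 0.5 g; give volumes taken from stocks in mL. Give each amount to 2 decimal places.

Working volume: 4.4 L.
HEPES buffer: C1V1 = C2V2 → 31.8 mM × 4400 mL ÷ 1000 mM = 139.92 mL
ferric chloride: V = C2·V2/C1 = 0.882 mM × 4400 mL ÷ 130 mM = 29.85 mL
potassium sulfate: 4.43 g/L × 4.4 L = 19.49 g

HEPES buffer 139.92 mL; ferric chloride 29.85 mL; potassium sulfate 19.49 g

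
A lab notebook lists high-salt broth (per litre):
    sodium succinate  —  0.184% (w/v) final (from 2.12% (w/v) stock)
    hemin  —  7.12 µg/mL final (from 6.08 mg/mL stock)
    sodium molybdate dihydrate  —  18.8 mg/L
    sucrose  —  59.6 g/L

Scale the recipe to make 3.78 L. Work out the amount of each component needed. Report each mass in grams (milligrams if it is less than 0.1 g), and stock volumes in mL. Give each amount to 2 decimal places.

Scale factor relative to 1 L: 3.78.
sodium succinate: dilute stock: 0.184% ÷ 2.12% × 3780 mL = 328.08 mL
hemin: V = C2·V2/C1 = 7.12 µg/mL × 3780 mL ÷ 6080 µg/mL = 4.43 mL
sodium molybdate dihydrate: 18.8 mg/L × 3.78 L = 71.06 mg
sucrose: 59.6 g/L × 3.78 L = 225.29 g

sodium succinate 328.08 mL; hemin 4.43 mL; sodium molybdate dihydrate 71.06 mg; sucrose 225.29 g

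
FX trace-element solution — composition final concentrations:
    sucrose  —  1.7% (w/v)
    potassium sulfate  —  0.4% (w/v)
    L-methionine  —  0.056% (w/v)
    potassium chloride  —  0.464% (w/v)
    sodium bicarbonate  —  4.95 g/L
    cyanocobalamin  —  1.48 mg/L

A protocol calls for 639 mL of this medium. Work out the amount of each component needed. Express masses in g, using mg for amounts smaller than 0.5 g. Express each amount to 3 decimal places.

Working volume: 639 mL = 0.639 L.
sucrose: 1.7% w/v = 17 g/L → 17 × 0.639 L = 10.863 g
potassium sulfate: 0.4 g per 100 mL × 639 mL ÷ 100 = 2.556 g
L-methionine: 0.056% w/v = 0.56 g/L → 0.56 × 0.639 L = 0.35784 g = 357.840 mg
potassium chloride: 0.464% w/v = 4.64 g/L → 4.64 × 0.639 L = 2.965 g
sodium bicarbonate: 4.95 g/L × 0.639 L = 3.163 g
cyanocobalamin: 1.48 mg/L × 0.639 L = 0.946 mg

sucrose 10.863 g; potassium sulfate 2.556 g; L-methionine 357.840 mg; potassium chloride 2.965 g; sodium bicarbonate 3.163 g; cyanocobalamin 0.946 mg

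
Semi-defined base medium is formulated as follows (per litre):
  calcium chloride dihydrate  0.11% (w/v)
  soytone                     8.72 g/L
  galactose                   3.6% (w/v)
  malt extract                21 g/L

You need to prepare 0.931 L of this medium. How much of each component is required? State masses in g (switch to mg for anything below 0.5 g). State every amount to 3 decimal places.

Scale factor relative to 1 L: 0.931.
calcium chloride dihydrate: 0.11 g per 100 mL × 931 mL ÷ 100 = 1.024 g
soytone: 8.72 g/L × 0.931 L = 8.118 g
galactose: 3.6% w/v = 36 g/L → 36 × 0.931 L = 33.516 g
malt extract: 21 g/L × 0.931 L = 19.551 g

calcium chloride dihydrate 1.024 g; soytone 8.118 g; galactose 33.516 g; malt extract 19.551 g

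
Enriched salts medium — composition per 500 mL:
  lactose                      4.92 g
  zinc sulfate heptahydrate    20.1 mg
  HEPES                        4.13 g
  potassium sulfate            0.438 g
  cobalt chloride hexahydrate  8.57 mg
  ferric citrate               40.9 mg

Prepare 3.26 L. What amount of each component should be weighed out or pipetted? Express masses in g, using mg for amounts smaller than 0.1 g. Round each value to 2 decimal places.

lactose 32.08 g; zinc sulfate heptahydrate 0.13 g; HEPES 26.93 g; potassium sulfate 2.86 g; cobalt chloride hexahydrate 55.88 mg; ferric citrate 0.27 g

Ratio of target to recipe volume: 3260 / 500 = 6.52.
lactose: 4.92 g × (3260 mL / 500 mL) = 32.08 g
zinc sulfate heptahydrate: 20.1 mg × (3260 mL / 500 mL) = 131.052 mg = 0.13 g
HEPES: 4.13 g × (3260 mL / 500 mL) = 26.93 g
potassium sulfate: 0.438 g × (3260 mL / 500 mL) = 2.86 g
cobalt chloride hexahydrate: 8.57 mg × (3260 mL / 500 mL) = 55.88 mg
ferric citrate: 40.9 mg × (3260 mL / 500 mL) = 266.668 mg = 0.27 g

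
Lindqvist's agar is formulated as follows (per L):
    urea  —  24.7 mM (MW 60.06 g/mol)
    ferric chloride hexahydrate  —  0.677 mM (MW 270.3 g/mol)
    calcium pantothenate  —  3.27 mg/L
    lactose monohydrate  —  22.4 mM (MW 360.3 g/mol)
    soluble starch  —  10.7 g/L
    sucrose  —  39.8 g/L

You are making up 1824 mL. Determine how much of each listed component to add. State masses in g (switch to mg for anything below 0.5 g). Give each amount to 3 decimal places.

urea 2.706 g; ferric chloride hexahydrate 333.779 mg; calcium pantothenate 5.964 mg; lactose monohydrate 14.721 g; soluble starch 19.517 g; sucrose 72.595 g

Working volume: 1824 mL = 1.824 L.
urea: 24.7 mmol/L × 60.06 g/mol × 1.824 L ÷ 1000 = 2.706 g
ferric chloride hexahydrate: 0.677 mmol/L × 270.3 mg/mmol × 1.824 L = 333.779 mg
calcium pantothenate: 3.27 mg/L × 1.824 L = 5.964 mg
lactose monohydrate: 22.4 mmol/L × 360.3 g/mol × 1.824 L ÷ 1000 = 14.721 g
soluble starch: 10.7 g/L × 1.824 L = 19.517 g
sucrose: 39.8 g/L × 1.824 L = 72.595 g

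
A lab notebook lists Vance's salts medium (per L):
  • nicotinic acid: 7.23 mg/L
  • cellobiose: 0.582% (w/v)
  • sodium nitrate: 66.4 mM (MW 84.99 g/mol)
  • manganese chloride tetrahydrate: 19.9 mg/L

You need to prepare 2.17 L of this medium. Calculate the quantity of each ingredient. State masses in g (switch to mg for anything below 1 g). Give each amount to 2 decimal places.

nicotinic acid 15.69 mg; cellobiose 12.63 g; sodium nitrate 12.25 g; manganese chloride tetrahydrate 43.18 mg

Scale factor relative to 1 L: 2.17.
nicotinic acid: 7.23 mg/L × 2.17 L = 15.69 mg
cellobiose: 0.582 g per 100 mL × 2170 mL ÷ 100 = 12.63 g
sodium nitrate: 66.4 mmol/L × 84.99 g/mol × 2.17 L ÷ 1000 = 12.25 g
manganese chloride tetrahydrate: 19.9 mg/L × 2.17 L = 43.18 mg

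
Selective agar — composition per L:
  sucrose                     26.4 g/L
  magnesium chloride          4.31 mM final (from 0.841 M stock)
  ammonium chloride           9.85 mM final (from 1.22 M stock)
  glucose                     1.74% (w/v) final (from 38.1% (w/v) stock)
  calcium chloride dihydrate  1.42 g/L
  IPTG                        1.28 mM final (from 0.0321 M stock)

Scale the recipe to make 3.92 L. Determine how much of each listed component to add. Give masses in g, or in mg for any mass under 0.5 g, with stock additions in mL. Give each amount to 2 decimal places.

sucrose 103.49 g; magnesium chloride 20.09 mL; ammonium chloride 31.65 mL; glucose 179.02 mL; calcium chloride dihydrate 5.57 g; IPTG 156.31 mL

Scale factor relative to 1 L: 3.92.
sucrose: 26.4 g/L × 3.92 L = 103.49 g
magnesium chloride: V = C2·V2/C1 = 4.31 mM × 3920 mL ÷ 841 mM = 20.09 mL
ammonium chloride: dilute stock: 9.85 mM × 3920 mL ÷ 1220 mM = 31.65 mL
glucose: V = C2·V2/C1 = 1.74% ÷ 38.1% × 3920 mL = 179.02 mL
calcium chloride dihydrate: 1.42 g/L × 3.92 L = 5.57 g
IPTG: C1V1 = C2V2 → 1.28 mM × 3920 mL ÷ 32.1 mM = 156.31 mL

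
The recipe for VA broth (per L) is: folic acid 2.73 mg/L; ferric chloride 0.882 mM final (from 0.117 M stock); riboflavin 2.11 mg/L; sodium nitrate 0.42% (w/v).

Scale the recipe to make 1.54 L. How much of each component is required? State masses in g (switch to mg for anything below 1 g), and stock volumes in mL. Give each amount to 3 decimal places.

folic acid 4.204 mg; ferric chloride 11.609 mL; riboflavin 3.249 mg; sodium nitrate 6.468 g

Scale factor relative to 1 L: 1.54.
folic acid: 2.73 mg/L × 1.54 L = 4.204 mg
ferric chloride: dilute stock: 0.882 mM × 1540 mL ÷ 117 mM = 11.609 mL
riboflavin: 2.11 mg/L × 1.54 L = 3.249 mg
sodium nitrate: 0.42% w/v = 4.2 g/L → 4.2 × 1.54 L = 6.468 g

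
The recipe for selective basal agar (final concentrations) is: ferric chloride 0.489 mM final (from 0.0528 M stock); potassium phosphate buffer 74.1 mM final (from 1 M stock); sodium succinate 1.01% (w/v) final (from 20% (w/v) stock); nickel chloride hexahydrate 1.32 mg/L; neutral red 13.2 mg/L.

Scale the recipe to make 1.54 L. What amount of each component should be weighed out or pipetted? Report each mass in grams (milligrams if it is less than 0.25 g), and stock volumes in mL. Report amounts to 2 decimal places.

Working volume: 1.54 L.
ferric chloride: dilute stock: 0.489 mM × 1540 mL ÷ 52.8 mM = 14.26 mL
potassium phosphate buffer: dilute stock: 74.1 mM × 1540 mL ÷ 1000 mM = 114.11 mL
sodium succinate: C1V1 = C2V2 → 1.01% ÷ 20% × 1540 mL = 77.77 mL
nickel chloride hexahydrate: 1.32 mg/L × 1.54 L = 2.03 mg
neutral red: 13.2 mg/L × 1.54 L = 20.33 mg

ferric chloride 14.26 mL; potassium phosphate buffer 114.11 mL; sodium succinate 77.77 mL; nickel chloride hexahydrate 2.03 mg; neutral red 20.33 mg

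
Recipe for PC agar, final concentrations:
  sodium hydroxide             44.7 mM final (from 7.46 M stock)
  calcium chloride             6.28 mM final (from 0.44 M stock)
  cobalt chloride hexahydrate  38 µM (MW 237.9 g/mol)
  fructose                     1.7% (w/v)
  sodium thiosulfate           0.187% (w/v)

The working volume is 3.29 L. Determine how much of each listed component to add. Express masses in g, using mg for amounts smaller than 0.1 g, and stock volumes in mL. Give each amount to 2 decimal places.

sodium hydroxide 19.71 mL; calcium chloride 46.96 mL; cobalt chloride hexahydrate 29.74 mg; fructose 55.93 g; sodium thiosulfate 6.15 g

Working volume: 3.29 L.
sodium hydroxide: V = C2·V2/C1 = 44.7 mM × 3290 mL ÷ 7460 mM = 19.71 mL
calcium chloride: dilute stock: 6.28 mM × 3290 mL ÷ 440 mM = 46.96 mL
cobalt chloride hexahydrate: 38 µmol/L × 237.9 g/mol × 3.29 L ÷ 1000 = 29.74 mg
fructose: 1.7 g per 100 mL × 3290 mL ÷ 100 = 55.93 g
sodium thiosulfate: 0.187% w/v = 1.87 g/L → 1.87 × 3.29 L = 6.15 g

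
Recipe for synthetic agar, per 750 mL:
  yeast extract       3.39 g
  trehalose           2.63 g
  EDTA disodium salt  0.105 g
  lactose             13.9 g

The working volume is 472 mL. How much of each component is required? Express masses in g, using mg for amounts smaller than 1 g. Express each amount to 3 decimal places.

Scale factor = 472 mL / 750 mL = 0.629333.
yeast extract: 3.39 g × (472 mL / 750 mL) = 2.133 g
trehalose: 2.63 g × (472 mL / 750 mL) = 1.655 g
EDTA disodium salt: 0.105 g × (472 mL / 750 mL) = 0.06608 g = 66.080 mg
lactose: 13.9 g × (472 mL / 750 mL) = 8.748 g

yeast extract 2.133 g; trehalose 1.655 g; EDTA disodium salt 66.080 mg; lactose 8.748 g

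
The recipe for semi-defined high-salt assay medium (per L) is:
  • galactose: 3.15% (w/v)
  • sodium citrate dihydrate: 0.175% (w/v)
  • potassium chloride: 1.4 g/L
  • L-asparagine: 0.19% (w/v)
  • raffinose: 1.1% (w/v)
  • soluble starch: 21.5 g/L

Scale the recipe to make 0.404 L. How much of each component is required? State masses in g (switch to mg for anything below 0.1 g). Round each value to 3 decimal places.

Scale factor relative to 1 L: 0.404.
galactose: 3.15% w/v = 31.5 g/L → 31.5 × 0.404 L = 12.726 g
sodium citrate dihydrate: 0.175 g per 100 mL × 404 mL ÷ 100 = 0.707 g
potassium chloride: 1.4 g/L × 0.404 L = 0.566 g
L-asparagine: 0.19% w/v = 1.9 g/L → 1.9 × 0.404 L = 0.768 g
raffinose: 1.1% w/v = 11 g/L → 11 × 0.404 L = 4.444 g
soluble starch: 21.5 g/L × 0.404 L = 8.686 g

galactose 12.726 g; sodium citrate dihydrate 0.707 g; potassium chloride 0.566 g; L-asparagine 0.768 g; raffinose 4.444 g; soluble starch 8.686 g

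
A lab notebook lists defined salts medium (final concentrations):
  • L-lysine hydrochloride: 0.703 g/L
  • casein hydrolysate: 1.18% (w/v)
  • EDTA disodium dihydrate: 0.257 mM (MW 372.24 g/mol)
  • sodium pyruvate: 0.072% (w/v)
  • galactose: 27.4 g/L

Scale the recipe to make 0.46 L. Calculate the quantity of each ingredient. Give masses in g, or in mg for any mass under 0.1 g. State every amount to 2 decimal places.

L-lysine hydrochloride 0.32 g; casein hydrolysate 5.43 g; EDTA disodium dihydrate 44.01 mg; sodium pyruvate 0.33 g; galactose 12.60 g

Working volume: 0.46 L.
L-lysine hydrochloride: 0.703 g/L × 0.46 L = 0.32 g
casein hydrolysate: 1.18 g per 100 mL × 460 mL ÷ 100 = 5.43 g
EDTA disodium dihydrate: 0.257 mmol/L × 372.24 mg/mmol × 0.46 L = 44.01 mg
sodium pyruvate: 0.072 g per 100 mL × 460 mL ÷ 100 = 0.33 g
galactose: 27.4 g/L × 0.46 L = 12.60 g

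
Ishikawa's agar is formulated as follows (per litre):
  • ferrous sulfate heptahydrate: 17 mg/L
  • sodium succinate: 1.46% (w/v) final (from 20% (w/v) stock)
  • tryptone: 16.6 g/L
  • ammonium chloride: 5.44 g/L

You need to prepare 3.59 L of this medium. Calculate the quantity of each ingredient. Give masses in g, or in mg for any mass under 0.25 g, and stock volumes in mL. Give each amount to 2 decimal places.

ferrous sulfate heptahydrate 61.03 mg; sodium succinate 262.07 mL; tryptone 59.59 g; ammonium chloride 19.53 g

Working volume: 3.59 L.
ferrous sulfate heptahydrate: 17 mg/L × 3.59 L = 61.03 mg
sodium succinate: C1V1 = C2V2 → 1.46% ÷ 20% × 3590 mL = 262.07 mL
tryptone: 16.6 g/L × 3.59 L = 59.59 g
ammonium chloride: 5.44 g/L × 3.59 L = 19.53 g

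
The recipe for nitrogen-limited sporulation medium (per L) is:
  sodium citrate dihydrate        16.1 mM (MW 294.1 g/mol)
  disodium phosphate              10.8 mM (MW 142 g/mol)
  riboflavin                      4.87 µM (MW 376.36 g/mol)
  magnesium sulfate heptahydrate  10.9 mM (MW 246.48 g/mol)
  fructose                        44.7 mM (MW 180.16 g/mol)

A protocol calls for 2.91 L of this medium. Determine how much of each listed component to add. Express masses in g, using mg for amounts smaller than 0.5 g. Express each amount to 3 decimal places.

sodium citrate dihydrate 13.779 g; disodium phosphate 4.463 g; riboflavin 5.334 mg; magnesium sulfate heptahydrate 7.818 g; fructose 23.435 g

Scale factor relative to 1 L: 2.91.
sodium citrate dihydrate: 16.1 mmol/L × 294.1 g/mol × 2.91 L ÷ 1000 = 13.779 g
disodium phosphate: 10.8 mmol/L × 142 g/mol × 2.91 L ÷ 1000 = 4.463 g
riboflavin: 4.87 µmol/L × 376.36 g/mol × 2.91 L ÷ 1000 = 5.334 mg
magnesium sulfate heptahydrate: 10.9 mmol/L × 246.48 g/mol × 2.91 L ÷ 1000 = 7.818 g
fructose: 44.7 mmol/L × 180.16 g/mol × 2.91 L ÷ 1000 = 23.435 g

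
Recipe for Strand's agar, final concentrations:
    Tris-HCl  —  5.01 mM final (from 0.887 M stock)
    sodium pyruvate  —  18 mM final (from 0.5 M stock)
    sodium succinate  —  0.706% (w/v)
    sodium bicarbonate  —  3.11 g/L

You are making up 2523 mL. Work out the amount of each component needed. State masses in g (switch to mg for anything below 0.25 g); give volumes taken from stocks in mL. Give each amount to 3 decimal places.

Scale factor relative to 1 L: 2.523.
Tris-HCl: dilute stock: 5.01 mM × 2523 mL ÷ 887 mM = 14.251 mL
sodium pyruvate: dilute stock: 18 mM × 2523 mL ÷ 500 mM = 90.828 mL
sodium succinate: 0.706% w/v = 7.06 g/L → 7.06 × 2.523 L = 17.812 g
sodium bicarbonate: 3.11 g/L × 2.523 L = 7.847 g

Tris-HCl 14.251 mL; sodium pyruvate 90.828 mL; sodium succinate 17.812 g; sodium bicarbonate 7.847 g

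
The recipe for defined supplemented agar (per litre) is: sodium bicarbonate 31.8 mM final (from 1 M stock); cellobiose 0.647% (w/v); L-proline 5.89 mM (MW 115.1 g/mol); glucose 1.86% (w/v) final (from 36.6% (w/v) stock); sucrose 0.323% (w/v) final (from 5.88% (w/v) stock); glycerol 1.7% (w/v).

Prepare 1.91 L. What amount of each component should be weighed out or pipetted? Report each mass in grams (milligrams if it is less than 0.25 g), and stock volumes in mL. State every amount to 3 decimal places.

sodium bicarbonate 60.738 mL; cellobiose 12.358 g; L-proline 1.295 g; glucose 97.066 mL; sucrose 104.920 mL; glycerol 32.470 g

Scale factor relative to 1 L: 1.91.
sodium bicarbonate: C1V1 = C2V2 → 31.8 mM × 1910 mL ÷ 1000 mM = 60.738 mL
cellobiose: 0.647% w/v = 6.47 g/L → 6.47 × 1.91 L = 12.358 g
L-proline: 5.89 mmol/L × 115.1 g/mol × 1.91 L ÷ 1000 = 1.295 g
glucose: V = C2·V2/C1 = 1.86% ÷ 36.6% × 1910 mL = 97.066 mL
sucrose: V = C2·V2/C1 = 0.323% ÷ 5.88% × 1910 mL = 104.920 mL
glycerol: 1.7% w/v = 17 g/L → 17 × 1.91 L = 32.470 g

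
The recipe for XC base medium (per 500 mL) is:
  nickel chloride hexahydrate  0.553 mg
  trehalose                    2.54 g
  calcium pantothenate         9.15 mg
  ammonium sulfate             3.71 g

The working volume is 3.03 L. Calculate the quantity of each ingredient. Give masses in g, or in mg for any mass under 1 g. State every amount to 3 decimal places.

nickel chloride hexahydrate 3.351 mg; trehalose 15.392 g; calcium pantothenate 55.449 mg; ammonium sulfate 22.483 g

Ratio of target to recipe volume: 3030 / 500 = 6.06.
nickel chloride hexahydrate: 0.553 mg × (3030 mL / 500 mL) = 3.351 mg
trehalose: 2.54 g × (3030 mL / 500 mL) = 15.392 g
calcium pantothenate: 9.15 mg × (3030 mL / 500 mL) = 55.449 mg
ammonium sulfate: 3.71 g × (3030 mL / 500 mL) = 22.483 g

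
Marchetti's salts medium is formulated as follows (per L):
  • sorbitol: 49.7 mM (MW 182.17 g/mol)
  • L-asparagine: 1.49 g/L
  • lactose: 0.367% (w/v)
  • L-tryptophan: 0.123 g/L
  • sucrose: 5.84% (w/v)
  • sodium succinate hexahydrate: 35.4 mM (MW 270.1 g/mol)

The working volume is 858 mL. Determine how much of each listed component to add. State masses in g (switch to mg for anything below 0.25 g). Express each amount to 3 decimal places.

Target volume = 858 mL = 0.858 L.
sorbitol: 49.7 mmol/L × 182.17 g/mol × 0.858 L ÷ 1000 = 7.768 g
L-asparagine: 1.49 g/L × 0.858 L = 1.278 g
lactose: 0.367 g per 100 mL × 858 mL ÷ 100 = 3.149 g
L-tryptophan: 0.123 g/L × 0.858 L = 0.105534 g = 105.534 mg
sucrose: 5.84 g per 100 mL × 858 mL ÷ 100 = 50.107 g
sodium succinate hexahydrate: 35.4 mmol/L × 270.1 g/mol × 0.858 L ÷ 1000 = 8.204 g

sorbitol 7.768 g; L-asparagine 1.278 g; lactose 3.149 g; L-tryptophan 105.534 mg; sucrose 50.107 g; sodium succinate hexahydrate 8.204 g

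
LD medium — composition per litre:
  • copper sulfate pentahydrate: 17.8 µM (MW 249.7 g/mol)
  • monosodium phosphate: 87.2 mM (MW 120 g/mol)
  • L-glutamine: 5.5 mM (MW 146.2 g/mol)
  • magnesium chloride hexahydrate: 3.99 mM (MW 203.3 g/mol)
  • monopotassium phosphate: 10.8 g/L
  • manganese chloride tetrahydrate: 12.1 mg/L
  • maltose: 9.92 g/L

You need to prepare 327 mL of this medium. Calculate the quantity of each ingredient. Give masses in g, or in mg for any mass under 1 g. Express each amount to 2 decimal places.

Working volume: 327 mL = 0.327 L.
copper sulfate pentahydrate: 17.8 µmol/L × 249.7 g/mol × 0.327 L ÷ 1000 = 1.45 mg
monosodium phosphate: 87.2 mmol/L × 120 g/mol × 0.327 L ÷ 1000 = 3.42 g
L-glutamine: 5.5 mmol/L × 146.2 mg/mmol × 0.327 L = 262.94 mg
magnesium chloride hexahydrate: 3.99 mmol/L × 203.3 mg/mmol × 0.327 L = 265.25 mg
monopotassium phosphate: 10.8 g/L × 0.327 L = 3.53 g
manganese chloride tetrahydrate: 12.1 mg/L × 0.327 L = 3.96 mg
maltose: 9.92 g/L × 0.327 L = 3.24 g

copper sulfate pentahydrate 1.45 mg; monosodium phosphate 3.42 g; L-glutamine 262.94 mg; magnesium chloride hexahydrate 265.25 mg; monopotassium phosphate 3.53 g; manganese chloride tetrahydrate 3.96 mg; maltose 3.24 g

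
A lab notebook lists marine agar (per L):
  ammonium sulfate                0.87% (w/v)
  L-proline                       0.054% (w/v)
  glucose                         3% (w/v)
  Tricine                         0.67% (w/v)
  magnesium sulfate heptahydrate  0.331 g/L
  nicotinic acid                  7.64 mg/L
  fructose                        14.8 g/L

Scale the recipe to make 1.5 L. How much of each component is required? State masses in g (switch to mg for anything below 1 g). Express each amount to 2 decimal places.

Scale factor relative to 1 L: 1.5.
ammonium sulfate: 0.87% w/v = 8.7 g/L → 8.7 × 1.5 L = 13.05 g
L-proline: 0.054 g per 100 mL × 1500 mL ÷ 100 = 0.81 g = 810.00 mg
glucose: 3% w/v = 30 g/L → 30 × 1.5 L = 45.00 g
Tricine: 0.67 g per 100 mL × 1500 mL ÷ 100 = 10.05 g
magnesium sulfate heptahydrate: 0.331 g/L × 1.5 L = 0.4965 g = 496.50 mg
nicotinic acid: 7.64 mg/L × 1.5 L = 11.46 mg
fructose: 14.8 g/L × 1.5 L = 22.20 g

ammonium sulfate 13.05 g; L-proline 810.00 mg; glucose 45.00 g; Tricine 10.05 g; magnesium sulfate heptahydrate 496.50 mg; nicotinic acid 11.46 mg; fructose 22.20 g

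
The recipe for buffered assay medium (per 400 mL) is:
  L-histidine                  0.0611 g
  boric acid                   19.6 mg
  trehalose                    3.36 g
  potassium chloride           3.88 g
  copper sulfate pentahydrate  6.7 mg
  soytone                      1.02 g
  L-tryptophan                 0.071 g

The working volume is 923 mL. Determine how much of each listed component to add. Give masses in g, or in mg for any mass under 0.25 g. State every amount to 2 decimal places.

Scale factor = 923 mL / 400 mL = 2.3075.
L-histidine: 0.0611 g × (923 mL / 400 mL) = 0.140988 g = 140.99 mg
boric acid: 19.6 mg × (923 mL / 400 mL) = 45.23 mg
trehalose: 3.36 g × (923 mL / 400 mL) = 7.75 g
potassium chloride: 3.88 g × (923 mL / 400 mL) = 8.95 g
copper sulfate pentahydrate: 6.7 mg × (923 mL / 400 mL) = 15.46 mg
soytone: 1.02 g × (923 mL / 400 mL) = 2.35 g
L-tryptophan: 0.071 g × (923 mL / 400 mL) = 0.163832 g = 163.83 mg

L-histidine 140.99 mg; boric acid 45.23 mg; trehalose 7.75 g; potassium chloride 8.95 g; copper sulfate pentahydrate 15.46 mg; soytone 2.35 g; L-tryptophan 163.83 mg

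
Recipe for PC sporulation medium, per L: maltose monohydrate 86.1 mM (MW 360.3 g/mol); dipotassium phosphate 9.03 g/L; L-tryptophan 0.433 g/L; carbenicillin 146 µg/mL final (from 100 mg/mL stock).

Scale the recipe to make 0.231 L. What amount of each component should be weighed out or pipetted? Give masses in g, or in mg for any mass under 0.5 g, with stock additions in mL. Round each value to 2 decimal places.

maltose monohydrate 7.17 g; dipotassium phosphate 2.09 g; L-tryptophan 100.02 mg; carbenicillin 0.34 mL

Scale factor relative to 1 L: 0.231.
maltose monohydrate: 86.1 mmol/L × 360.3 g/mol × 0.231 L ÷ 1000 = 7.17 g
dipotassium phosphate: 9.03 g/L × 0.231 L = 2.09 g
L-tryptophan: 0.433 g/L × 0.231 L = 0.100023 g = 100.02 mg
carbenicillin: dilute stock: 146 µg/mL × 231 mL ÷ 100000 µg/mL = 0.34 mL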